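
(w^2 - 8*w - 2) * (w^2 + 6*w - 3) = w^4 - 2*w^3 - 53*w^2 + 12*w + 6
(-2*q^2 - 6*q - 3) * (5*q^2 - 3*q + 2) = -10*q^4 - 24*q^3 - q^2 - 3*q - 6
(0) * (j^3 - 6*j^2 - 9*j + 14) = 0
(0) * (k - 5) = 0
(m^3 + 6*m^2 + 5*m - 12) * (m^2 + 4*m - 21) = m^5 + 10*m^4 + 8*m^3 - 118*m^2 - 153*m + 252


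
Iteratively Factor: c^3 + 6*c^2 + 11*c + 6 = (c + 3)*(c^2 + 3*c + 2) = (c + 1)*(c + 3)*(c + 2)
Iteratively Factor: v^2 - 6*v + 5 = (v - 1)*(v - 5)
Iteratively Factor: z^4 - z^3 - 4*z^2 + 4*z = (z - 2)*(z^3 + z^2 - 2*z) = (z - 2)*(z + 2)*(z^2 - z) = z*(z - 2)*(z + 2)*(z - 1)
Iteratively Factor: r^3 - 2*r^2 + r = (r - 1)*(r^2 - r) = (r - 1)^2*(r)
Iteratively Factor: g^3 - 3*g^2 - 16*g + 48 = (g + 4)*(g^2 - 7*g + 12) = (g - 4)*(g + 4)*(g - 3)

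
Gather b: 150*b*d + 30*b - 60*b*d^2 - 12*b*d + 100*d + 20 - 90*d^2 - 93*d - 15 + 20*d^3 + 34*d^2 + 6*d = b*(-60*d^2 + 138*d + 30) + 20*d^3 - 56*d^2 + 13*d + 5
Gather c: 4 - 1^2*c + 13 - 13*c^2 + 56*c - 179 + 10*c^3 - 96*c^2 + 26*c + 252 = 10*c^3 - 109*c^2 + 81*c + 90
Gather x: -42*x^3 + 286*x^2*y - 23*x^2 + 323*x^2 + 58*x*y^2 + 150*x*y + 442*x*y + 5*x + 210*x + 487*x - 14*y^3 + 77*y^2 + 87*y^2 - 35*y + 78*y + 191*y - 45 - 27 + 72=-42*x^3 + x^2*(286*y + 300) + x*(58*y^2 + 592*y + 702) - 14*y^3 + 164*y^2 + 234*y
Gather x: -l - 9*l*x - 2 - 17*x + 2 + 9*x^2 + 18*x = -l + 9*x^2 + x*(1 - 9*l)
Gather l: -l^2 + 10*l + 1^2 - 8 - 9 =-l^2 + 10*l - 16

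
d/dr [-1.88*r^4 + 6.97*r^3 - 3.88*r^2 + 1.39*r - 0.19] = -7.52*r^3 + 20.91*r^2 - 7.76*r + 1.39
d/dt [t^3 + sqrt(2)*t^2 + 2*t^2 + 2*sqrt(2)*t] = 3*t^2 + 2*sqrt(2)*t + 4*t + 2*sqrt(2)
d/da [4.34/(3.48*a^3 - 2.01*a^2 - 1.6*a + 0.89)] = (-45.3096*a^2 + 17.4468*a + 6.944)/(3.48*a^3 - 2.01*a^2 - 1.6*a + 0.89)^2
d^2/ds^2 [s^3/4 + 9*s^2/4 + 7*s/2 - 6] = 3*s/2 + 9/2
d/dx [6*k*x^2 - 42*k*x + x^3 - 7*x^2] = 12*k*x - 42*k + 3*x^2 - 14*x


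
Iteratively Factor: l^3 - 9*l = (l + 3)*(l^2 - 3*l) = l*(l + 3)*(l - 3)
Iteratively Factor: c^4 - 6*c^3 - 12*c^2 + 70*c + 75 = (c + 3)*(c^3 - 9*c^2 + 15*c + 25) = (c + 1)*(c + 3)*(c^2 - 10*c + 25) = (c - 5)*(c + 1)*(c + 3)*(c - 5)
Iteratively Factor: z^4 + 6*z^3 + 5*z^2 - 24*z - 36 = (z - 2)*(z^3 + 8*z^2 + 21*z + 18) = (z - 2)*(z + 2)*(z^2 + 6*z + 9) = (z - 2)*(z + 2)*(z + 3)*(z + 3)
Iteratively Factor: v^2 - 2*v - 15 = (v + 3)*(v - 5)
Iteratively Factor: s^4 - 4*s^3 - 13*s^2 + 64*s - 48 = (s + 4)*(s^3 - 8*s^2 + 19*s - 12) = (s - 1)*(s + 4)*(s^2 - 7*s + 12) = (s - 4)*(s - 1)*(s + 4)*(s - 3)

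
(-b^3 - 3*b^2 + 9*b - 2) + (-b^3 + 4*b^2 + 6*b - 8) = -2*b^3 + b^2 + 15*b - 10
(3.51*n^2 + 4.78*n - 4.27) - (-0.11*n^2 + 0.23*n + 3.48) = 3.62*n^2 + 4.55*n - 7.75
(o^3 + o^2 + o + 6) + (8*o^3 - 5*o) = 9*o^3 + o^2 - 4*o + 6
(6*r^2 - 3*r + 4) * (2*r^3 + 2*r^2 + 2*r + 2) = 12*r^5 + 6*r^4 + 14*r^3 + 14*r^2 + 2*r + 8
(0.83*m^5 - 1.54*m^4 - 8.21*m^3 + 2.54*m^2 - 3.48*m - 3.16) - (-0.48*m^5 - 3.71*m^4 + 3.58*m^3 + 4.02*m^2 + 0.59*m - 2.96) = 1.31*m^5 + 2.17*m^4 - 11.79*m^3 - 1.48*m^2 - 4.07*m - 0.2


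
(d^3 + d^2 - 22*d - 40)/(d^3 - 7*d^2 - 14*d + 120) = (d + 2)/(d - 6)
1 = 1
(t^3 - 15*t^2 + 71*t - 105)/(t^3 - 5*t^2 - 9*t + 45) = (t - 7)/(t + 3)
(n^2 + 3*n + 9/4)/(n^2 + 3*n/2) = (n + 3/2)/n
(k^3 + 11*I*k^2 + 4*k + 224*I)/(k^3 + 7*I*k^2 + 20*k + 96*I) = (k + 7*I)/(k + 3*I)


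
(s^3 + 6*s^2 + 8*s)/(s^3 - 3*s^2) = (s^2 + 6*s + 8)/(s*(s - 3))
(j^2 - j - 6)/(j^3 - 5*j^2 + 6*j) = (j + 2)/(j*(j - 2))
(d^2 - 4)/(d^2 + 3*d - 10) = (d + 2)/(d + 5)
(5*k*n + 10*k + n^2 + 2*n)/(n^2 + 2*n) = (5*k + n)/n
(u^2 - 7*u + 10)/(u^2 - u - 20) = (u - 2)/(u + 4)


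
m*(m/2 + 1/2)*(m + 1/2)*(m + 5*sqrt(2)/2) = m^4/2 + 3*m^3/4 + 5*sqrt(2)*m^3/4 + m^2/4 + 15*sqrt(2)*m^2/8 + 5*sqrt(2)*m/8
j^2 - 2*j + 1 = (j - 1)^2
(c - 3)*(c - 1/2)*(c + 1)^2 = c^4 - 3*c^3/2 - 9*c^2/2 - c/2 + 3/2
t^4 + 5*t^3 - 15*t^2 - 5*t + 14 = (t - 2)*(t - 1)*(t + 1)*(t + 7)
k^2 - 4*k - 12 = (k - 6)*(k + 2)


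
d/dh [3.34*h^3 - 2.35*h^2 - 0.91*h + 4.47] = 10.02*h^2 - 4.7*h - 0.91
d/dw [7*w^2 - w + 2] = 14*w - 1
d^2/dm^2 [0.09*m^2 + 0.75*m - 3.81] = 0.180000000000000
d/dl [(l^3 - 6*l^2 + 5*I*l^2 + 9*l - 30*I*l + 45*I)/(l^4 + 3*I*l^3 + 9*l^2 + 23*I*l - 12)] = (-l^5 + l^4*(12 - 9*I) + l^3*(-12 + 96*I) + l^2*(-84 - 176*I) + l*(-3 + 216*I) + 360 - 927*I)/(l^7 + 5*I*l^6 + 14*l^5 + 86*I*l^4 + 5*l^3 + 337*I*l^2 - 408*l - 144*I)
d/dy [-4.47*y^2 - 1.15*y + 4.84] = -8.94*y - 1.15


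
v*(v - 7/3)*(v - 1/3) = v^3 - 8*v^2/3 + 7*v/9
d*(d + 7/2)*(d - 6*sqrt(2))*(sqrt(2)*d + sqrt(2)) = sqrt(2)*d^4 - 12*d^3 + 9*sqrt(2)*d^3/2 - 54*d^2 + 7*sqrt(2)*d^2/2 - 42*d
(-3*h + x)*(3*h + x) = -9*h^2 + x^2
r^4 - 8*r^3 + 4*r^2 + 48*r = r*(r - 6)*(r - 4)*(r + 2)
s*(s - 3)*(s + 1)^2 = s^4 - s^3 - 5*s^2 - 3*s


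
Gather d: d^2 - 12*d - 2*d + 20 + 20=d^2 - 14*d + 40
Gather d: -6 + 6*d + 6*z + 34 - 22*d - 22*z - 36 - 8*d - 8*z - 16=-24*d - 24*z - 24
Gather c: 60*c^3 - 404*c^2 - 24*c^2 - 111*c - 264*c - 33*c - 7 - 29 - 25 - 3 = 60*c^3 - 428*c^2 - 408*c - 64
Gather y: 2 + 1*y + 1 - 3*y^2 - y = 3 - 3*y^2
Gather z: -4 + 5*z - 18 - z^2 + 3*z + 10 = -z^2 + 8*z - 12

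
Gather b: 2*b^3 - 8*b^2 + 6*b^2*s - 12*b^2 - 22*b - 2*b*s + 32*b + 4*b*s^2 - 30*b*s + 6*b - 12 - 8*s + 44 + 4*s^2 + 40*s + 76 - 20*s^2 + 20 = 2*b^3 + b^2*(6*s - 20) + b*(4*s^2 - 32*s + 16) - 16*s^2 + 32*s + 128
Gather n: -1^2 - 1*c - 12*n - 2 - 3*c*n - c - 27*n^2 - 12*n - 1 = -2*c - 27*n^2 + n*(-3*c - 24) - 4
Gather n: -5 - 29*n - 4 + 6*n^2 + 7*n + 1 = 6*n^2 - 22*n - 8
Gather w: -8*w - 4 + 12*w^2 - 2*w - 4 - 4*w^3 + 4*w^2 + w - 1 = -4*w^3 + 16*w^2 - 9*w - 9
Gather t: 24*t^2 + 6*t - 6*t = 24*t^2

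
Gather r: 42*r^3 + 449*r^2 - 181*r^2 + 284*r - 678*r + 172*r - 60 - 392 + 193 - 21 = 42*r^3 + 268*r^2 - 222*r - 280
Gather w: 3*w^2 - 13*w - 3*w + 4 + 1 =3*w^2 - 16*w + 5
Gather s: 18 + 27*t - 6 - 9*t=18*t + 12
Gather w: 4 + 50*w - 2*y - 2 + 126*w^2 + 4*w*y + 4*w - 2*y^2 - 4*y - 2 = 126*w^2 + w*(4*y + 54) - 2*y^2 - 6*y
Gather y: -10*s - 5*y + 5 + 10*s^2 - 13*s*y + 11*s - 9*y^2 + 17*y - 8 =10*s^2 + s - 9*y^2 + y*(12 - 13*s) - 3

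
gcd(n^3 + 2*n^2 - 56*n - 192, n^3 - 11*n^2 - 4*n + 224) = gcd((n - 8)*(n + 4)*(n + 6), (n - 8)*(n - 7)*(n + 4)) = n^2 - 4*n - 32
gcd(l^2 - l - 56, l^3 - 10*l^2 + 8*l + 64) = l - 8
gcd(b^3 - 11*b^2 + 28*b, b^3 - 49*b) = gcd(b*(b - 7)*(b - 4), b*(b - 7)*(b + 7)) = b^2 - 7*b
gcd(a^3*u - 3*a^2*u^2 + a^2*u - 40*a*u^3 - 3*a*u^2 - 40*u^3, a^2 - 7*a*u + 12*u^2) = 1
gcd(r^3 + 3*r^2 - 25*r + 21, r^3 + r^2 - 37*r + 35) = r^2 + 6*r - 7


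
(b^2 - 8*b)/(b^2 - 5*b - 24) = b/(b + 3)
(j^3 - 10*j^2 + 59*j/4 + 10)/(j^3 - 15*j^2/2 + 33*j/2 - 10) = (j^2 - 15*j/2 - 4)/(j^2 - 5*j + 4)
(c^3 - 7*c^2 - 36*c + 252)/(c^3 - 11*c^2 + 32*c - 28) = (c^2 - 36)/(c^2 - 4*c + 4)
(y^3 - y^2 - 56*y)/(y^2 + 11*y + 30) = y*(y^2 - y - 56)/(y^2 + 11*y + 30)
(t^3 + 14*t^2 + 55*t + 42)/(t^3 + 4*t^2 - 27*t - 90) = (t^2 + 8*t + 7)/(t^2 - 2*t - 15)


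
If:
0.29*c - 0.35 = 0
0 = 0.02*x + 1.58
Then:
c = 1.21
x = -79.00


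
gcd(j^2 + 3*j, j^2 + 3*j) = j^2 + 3*j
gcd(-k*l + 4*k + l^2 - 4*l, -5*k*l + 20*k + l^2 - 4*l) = l - 4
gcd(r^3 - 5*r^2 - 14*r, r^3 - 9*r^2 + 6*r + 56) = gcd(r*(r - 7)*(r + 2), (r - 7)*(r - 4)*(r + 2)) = r^2 - 5*r - 14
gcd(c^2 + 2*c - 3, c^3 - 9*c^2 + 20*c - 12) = c - 1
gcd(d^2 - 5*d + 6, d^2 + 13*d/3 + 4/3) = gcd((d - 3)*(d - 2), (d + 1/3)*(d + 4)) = 1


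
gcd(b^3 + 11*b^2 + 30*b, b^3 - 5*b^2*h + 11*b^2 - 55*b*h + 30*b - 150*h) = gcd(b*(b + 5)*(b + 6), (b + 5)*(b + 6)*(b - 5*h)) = b^2 + 11*b + 30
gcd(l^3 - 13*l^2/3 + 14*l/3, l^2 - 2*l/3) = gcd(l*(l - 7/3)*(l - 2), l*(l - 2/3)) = l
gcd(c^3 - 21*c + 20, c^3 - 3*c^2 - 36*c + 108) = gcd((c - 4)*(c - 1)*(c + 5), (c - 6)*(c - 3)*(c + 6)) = 1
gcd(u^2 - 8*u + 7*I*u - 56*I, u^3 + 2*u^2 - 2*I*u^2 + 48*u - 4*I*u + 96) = 1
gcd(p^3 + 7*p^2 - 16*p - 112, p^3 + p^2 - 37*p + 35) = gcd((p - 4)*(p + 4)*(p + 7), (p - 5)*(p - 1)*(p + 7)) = p + 7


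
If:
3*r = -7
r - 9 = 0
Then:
No Solution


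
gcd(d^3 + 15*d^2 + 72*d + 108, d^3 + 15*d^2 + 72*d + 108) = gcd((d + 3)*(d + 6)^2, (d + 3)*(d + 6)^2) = d^3 + 15*d^2 + 72*d + 108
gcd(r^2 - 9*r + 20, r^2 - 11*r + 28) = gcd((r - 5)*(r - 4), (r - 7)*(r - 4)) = r - 4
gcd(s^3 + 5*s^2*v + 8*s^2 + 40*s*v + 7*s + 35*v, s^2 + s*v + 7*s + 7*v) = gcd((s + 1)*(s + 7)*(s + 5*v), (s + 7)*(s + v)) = s + 7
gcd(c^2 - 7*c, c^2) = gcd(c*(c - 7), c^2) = c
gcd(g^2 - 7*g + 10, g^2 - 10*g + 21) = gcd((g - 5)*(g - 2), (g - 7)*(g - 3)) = 1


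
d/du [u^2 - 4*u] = 2*u - 4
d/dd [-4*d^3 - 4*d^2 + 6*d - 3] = -12*d^2 - 8*d + 6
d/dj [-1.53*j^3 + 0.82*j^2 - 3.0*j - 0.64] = -4.59*j^2 + 1.64*j - 3.0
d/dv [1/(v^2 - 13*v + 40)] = (13 - 2*v)/(v^2 - 13*v + 40)^2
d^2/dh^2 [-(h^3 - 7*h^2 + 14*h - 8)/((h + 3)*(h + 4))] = 40*(-5*h^3 - 24*h^2 + 12*h + 124)/(h^6 + 21*h^5 + 183*h^4 + 847*h^3 + 2196*h^2 + 3024*h + 1728)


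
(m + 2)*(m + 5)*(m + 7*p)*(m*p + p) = m^4*p + 7*m^3*p^2 + 8*m^3*p + 56*m^2*p^2 + 17*m^2*p + 119*m*p^2 + 10*m*p + 70*p^2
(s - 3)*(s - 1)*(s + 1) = s^3 - 3*s^2 - s + 3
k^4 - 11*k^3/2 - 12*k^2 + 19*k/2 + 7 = (k - 7)*(k - 1)*(k + 1/2)*(k + 2)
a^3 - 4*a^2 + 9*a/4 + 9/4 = (a - 3)*(a - 3/2)*(a + 1/2)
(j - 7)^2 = j^2 - 14*j + 49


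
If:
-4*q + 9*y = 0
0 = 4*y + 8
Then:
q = -9/2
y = -2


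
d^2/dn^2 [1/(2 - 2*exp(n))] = (exp(n) + 1)*exp(n)/(2*(1 - exp(n))^3)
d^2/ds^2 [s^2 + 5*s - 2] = 2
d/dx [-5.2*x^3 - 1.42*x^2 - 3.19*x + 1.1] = -15.6*x^2 - 2.84*x - 3.19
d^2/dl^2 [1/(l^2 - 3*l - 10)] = 2*(l^2 - 3*l - (2*l - 3)^2 - 10)/(-l^2 + 3*l + 10)^3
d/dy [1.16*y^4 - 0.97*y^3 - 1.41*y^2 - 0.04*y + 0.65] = 4.64*y^3 - 2.91*y^2 - 2.82*y - 0.04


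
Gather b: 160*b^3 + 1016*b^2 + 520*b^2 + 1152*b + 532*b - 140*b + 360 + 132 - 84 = 160*b^3 + 1536*b^2 + 1544*b + 408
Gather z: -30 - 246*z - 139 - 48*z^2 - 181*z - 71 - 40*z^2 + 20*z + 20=-88*z^2 - 407*z - 220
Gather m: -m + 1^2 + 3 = 4 - m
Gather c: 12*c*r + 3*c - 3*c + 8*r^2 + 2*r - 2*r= 12*c*r + 8*r^2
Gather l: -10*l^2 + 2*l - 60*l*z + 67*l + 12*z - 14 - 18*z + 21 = -10*l^2 + l*(69 - 60*z) - 6*z + 7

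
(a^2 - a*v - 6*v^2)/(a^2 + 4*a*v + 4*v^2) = (a - 3*v)/(a + 2*v)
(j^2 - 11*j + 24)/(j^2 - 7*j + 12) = (j - 8)/(j - 4)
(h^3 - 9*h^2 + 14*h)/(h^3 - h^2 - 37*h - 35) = h*(h - 2)/(h^2 + 6*h + 5)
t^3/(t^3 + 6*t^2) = t/(t + 6)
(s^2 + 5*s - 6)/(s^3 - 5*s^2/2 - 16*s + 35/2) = 2*(s + 6)/(2*s^2 - 3*s - 35)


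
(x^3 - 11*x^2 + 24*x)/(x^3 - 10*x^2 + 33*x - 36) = x*(x - 8)/(x^2 - 7*x + 12)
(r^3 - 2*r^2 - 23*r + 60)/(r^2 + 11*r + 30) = (r^2 - 7*r + 12)/(r + 6)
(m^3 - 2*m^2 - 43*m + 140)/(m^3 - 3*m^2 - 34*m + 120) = (m + 7)/(m + 6)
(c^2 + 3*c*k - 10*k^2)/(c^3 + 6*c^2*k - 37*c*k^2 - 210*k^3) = (c - 2*k)/(c^2 + c*k - 42*k^2)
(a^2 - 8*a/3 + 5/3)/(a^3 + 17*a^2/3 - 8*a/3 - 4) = (3*a - 5)/(3*a^2 + 20*a + 12)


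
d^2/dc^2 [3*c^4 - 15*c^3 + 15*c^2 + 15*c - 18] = 36*c^2 - 90*c + 30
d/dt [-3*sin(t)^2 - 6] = -3*sin(2*t)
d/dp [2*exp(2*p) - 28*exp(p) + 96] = 4*(exp(p) - 7)*exp(p)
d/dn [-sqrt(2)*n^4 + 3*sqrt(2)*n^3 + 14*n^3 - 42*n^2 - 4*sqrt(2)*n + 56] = -4*sqrt(2)*n^3 + 9*sqrt(2)*n^2 + 42*n^2 - 84*n - 4*sqrt(2)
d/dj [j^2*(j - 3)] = 3*j*(j - 2)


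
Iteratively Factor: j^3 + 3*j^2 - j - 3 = (j + 1)*(j^2 + 2*j - 3) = (j + 1)*(j + 3)*(j - 1)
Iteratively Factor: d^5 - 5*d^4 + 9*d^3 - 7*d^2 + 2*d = (d - 1)*(d^4 - 4*d^3 + 5*d^2 - 2*d) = (d - 2)*(d - 1)*(d^3 - 2*d^2 + d) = d*(d - 2)*(d - 1)*(d^2 - 2*d + 1) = d*(d - 2)*(d - 1)^2*(d - 1)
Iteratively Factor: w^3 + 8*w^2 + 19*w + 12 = (w + 4)*(w^2 + 4*w + 3) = (w + 1)*(w + 4)*(w + 3)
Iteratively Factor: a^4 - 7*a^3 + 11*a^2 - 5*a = (a - 1)*(a^3 - 6*a^2 + 5*a) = a*(a - 1)*(a^2 - 6*a + 5) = a*(a - 1)^2*(a - 5)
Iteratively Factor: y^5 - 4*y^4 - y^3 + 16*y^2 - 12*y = (y - 1)*(y^4 - 3*y^3 - 4*y^2 + 12*y) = (y - 3)*(y - 1)*(y^3 - 4*y) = (y - 3)*(y - 1)*(y + 2)*(y^2 - 2*y) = (y - 3)*(y - 2)*(y - 1)*(y + 2)*(y)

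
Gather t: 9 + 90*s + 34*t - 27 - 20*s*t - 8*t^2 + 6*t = 90*s - 8*t^2 + t*(40 - 20*s) - 18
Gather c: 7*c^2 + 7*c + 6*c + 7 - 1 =7*c^2 + 13*c + 6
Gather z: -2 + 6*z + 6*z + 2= 12*z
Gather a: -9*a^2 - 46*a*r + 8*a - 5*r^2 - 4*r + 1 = -9*a^2 + a*(8 - 46*r) - 5*r^2 - 4*r + 1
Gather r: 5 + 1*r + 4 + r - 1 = 2*r + 8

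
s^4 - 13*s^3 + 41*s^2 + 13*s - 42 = (s - 7)*(s - 6)*(s - 1)*(s + 1)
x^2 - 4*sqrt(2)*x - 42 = (x - 7*sqrt(2))*(x + 3*sqrt(2))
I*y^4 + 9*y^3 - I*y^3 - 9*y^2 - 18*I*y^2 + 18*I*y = y*(y - 6*I)*(y - 3*I)*(I*y - I)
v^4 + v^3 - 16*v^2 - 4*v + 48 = (v - 3)*(v - 2)*(v + 2)*(v + 4)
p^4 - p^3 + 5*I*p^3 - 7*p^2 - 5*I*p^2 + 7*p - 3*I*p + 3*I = (p - 1)*(p + I)^2*(p + 3*I)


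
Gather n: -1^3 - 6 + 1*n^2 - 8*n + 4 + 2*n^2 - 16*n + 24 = 3*n^2 - 24*n + 21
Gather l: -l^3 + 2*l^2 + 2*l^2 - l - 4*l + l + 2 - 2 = -l^3 + 4*l^2 - 4*l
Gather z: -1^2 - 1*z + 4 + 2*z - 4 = z - 1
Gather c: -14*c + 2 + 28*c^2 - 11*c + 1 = 28*c^2 - 25*c + 3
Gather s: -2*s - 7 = -2*s - 7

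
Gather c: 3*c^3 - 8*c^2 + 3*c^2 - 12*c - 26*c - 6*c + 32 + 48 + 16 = 3*c^3 - 5*c^2 - 44*c + 96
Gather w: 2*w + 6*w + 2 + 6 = 8*w + 8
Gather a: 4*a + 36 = 4*a + 36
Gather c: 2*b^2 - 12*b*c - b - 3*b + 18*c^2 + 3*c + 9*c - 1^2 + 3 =2*b^2 - 4*b + 18*c^2 + c*(12 - 12*b) + 2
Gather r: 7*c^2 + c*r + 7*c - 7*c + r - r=7*c^2 + c*r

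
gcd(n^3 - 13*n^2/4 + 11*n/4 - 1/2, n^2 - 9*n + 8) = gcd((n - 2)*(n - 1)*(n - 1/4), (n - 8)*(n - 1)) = n - 1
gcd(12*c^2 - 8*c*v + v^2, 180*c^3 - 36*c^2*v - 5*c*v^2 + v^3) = -6*c + v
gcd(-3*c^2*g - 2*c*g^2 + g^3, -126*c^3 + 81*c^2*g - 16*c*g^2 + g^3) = 3*c - g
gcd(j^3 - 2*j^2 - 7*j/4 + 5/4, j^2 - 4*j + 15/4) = j - 5/2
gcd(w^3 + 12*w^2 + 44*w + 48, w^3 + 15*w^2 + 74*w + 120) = w^2 + 10*w + 24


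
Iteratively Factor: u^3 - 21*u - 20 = (u + 1)*(u^2 - u - 20) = (u - 5)*(u + 1)*(u + 4)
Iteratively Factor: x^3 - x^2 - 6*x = (x + 2)*(x^2 - 3*x) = (x - 3)*(x + 2)*(x)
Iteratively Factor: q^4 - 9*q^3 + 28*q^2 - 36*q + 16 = (q - 2)*(q^3 - 7*q^2 + 14*q - 8) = (q - 4)*(q - 2)*(q^2 - 3*q + 2) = (q - 4)*(q - 2)*(q - 1)*(q - 2)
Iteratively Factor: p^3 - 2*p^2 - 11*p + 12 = (p - 4)*(p^2 + 2*p - 3) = (p - 4)*(p - 1)*(p + 3)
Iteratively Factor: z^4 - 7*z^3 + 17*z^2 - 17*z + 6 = (z - 3)*(z^3 - 4*z^2 + 5*z - 2) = (z - 3)*(z - 1)*(z^2 - 3*z + 2) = (z - 3)*(z - 2)*(z - 1)*(z - 1)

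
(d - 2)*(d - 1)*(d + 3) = d^3 - 7*d + 6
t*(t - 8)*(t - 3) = t^3 - 11*t^2 + 24*t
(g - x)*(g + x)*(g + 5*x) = g^3 + 5*g^2*x - g*x^2 - 5*x^3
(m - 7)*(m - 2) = m^2 - 9*m + 14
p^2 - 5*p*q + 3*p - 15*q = (p + 3)*(p - 5*q)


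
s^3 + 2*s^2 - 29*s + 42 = (s - 3)*(s - 2)*(s + 7)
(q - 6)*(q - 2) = q^2 - 8*q + 12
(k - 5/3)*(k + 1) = k^2 - 2*k/3 - 5/3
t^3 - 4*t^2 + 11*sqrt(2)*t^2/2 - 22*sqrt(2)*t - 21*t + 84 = (t - 4)*(t - 3*sqrt(2)/2)*(t + 7*sqrt(2))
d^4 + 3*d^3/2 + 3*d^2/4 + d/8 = d*(d + 1/2)^3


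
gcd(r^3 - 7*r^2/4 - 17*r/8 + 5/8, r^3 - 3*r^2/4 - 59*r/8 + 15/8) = r - 1/4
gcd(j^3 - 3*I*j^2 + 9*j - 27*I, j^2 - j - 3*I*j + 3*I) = j - 3*I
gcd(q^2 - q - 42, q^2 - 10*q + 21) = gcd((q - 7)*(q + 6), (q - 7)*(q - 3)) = q - 7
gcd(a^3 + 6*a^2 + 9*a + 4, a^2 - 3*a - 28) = a + 4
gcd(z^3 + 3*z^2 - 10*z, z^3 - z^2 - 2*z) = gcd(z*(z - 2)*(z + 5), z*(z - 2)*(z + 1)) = z^2 - 2*z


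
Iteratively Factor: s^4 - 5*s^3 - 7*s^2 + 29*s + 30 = (s - 5)*(s^3 - 7*s - 6) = (s - 5)*(s + 2)*(s^2 - 2*s - 3) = (s - 5)*(s - 3)*(s + 2)*(s + 1)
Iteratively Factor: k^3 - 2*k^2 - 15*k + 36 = (k - 3)*(k^2 + k - 12) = (k - 3)*(k + 4)*(k - 3)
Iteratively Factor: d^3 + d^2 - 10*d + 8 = (d - 2)*(d^2 + 3*d - 4) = (d - 2)*(d + 4)*(d - 1)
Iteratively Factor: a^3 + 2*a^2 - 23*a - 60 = (a + 3)*(a^2 - a - 20) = (a - 5)*(a + 3)*(a + 4)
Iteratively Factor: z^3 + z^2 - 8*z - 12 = (z + 2)*(z^2 - z - 6) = (z + 2)^2*(z - 3)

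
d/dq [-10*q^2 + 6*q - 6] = 6 - 20*q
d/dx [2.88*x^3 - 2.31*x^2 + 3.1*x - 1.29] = 8.64*x^2 - 4.62*x + 3.1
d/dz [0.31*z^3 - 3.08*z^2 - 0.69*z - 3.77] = 0.93*z^2 - 6.16*z - 0.69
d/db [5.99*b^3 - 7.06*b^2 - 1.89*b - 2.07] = 17.97*b^2 - 14.12*b - 1.89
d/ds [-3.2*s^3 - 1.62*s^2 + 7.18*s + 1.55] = -9.6*s^2 - 3.24*s + 7.18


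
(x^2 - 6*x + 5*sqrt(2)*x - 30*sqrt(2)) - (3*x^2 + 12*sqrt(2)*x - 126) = -2*x^2 - 7*sqrt(2)*x - 6*x - 30*sqrt(2) + 126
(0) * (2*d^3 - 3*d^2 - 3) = 0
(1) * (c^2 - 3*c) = c^2 - 3*c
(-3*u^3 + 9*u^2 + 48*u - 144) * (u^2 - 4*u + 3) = -3*u^5 + 21*u^4 + 3*u^3 - 309*u^2 + 720*u - 432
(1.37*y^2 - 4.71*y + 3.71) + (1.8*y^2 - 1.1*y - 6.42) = 3.17*y^2 - 5.81*y - 2.71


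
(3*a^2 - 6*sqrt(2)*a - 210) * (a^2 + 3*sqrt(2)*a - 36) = 3*a^4 + 3*sqrt(2)*a^3 - 354*a^2 - 414*sqrt(2)*a + 7560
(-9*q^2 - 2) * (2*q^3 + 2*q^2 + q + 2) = -18*q^5 - 18*q^4 - 13*q^3 - 22*q^2 - 2*q - 4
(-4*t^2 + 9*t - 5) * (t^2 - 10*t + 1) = -4*t^4 + 49*t^3 - 99*t^2 + 59*t - 5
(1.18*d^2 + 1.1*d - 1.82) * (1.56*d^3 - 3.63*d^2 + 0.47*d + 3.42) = 1.8408*d^5 - 2.5674*d^4 - 6.2776*d^3 + 11.1592*d^2 + 2.9066*d - 6.2244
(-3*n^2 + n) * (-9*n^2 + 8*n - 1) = 27*n^4 - 33*n^3 + 11*n^2 - n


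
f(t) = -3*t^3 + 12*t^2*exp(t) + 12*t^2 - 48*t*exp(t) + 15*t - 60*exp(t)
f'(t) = 12*t^2*exp(t) - 9*t^2 - 24*t*exp(t) + 24*t - 108*exp(t) + 15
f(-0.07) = -53.75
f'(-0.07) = -85.80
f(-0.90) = -4.47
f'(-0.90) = -45.07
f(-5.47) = 770.37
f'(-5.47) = -383.96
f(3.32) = -2336.69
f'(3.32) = -1537.21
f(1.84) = -628.55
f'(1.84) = -673.58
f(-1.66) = 31.92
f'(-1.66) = -56.31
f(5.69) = 16311.70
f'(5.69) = 42455.01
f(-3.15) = 174.60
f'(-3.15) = -146.19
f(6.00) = 33762.02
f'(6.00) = 72452.18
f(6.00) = 33762.02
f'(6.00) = 72452.18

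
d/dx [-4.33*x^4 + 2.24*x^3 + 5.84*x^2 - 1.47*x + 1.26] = -17.32*x^3 + 6.72*x^2 + 11.68*x - 1.47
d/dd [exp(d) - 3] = exp(d)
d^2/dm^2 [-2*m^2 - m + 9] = -4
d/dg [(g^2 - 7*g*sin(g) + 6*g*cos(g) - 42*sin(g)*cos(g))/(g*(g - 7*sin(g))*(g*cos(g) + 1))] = (g^3*sin(g) - g^2*cos(g) - 6*g*sin(g) - 12*g*cos(g)^2 - 6*cos(g))/(g^2*(g*cos(g) + 1)^2)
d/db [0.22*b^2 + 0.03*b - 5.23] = 0.44*b + 0.03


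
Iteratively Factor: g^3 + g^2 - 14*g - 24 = (g - 4)*(g^2 + 5*g + 6) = (g - 4)*(g + 2)*(g + 3)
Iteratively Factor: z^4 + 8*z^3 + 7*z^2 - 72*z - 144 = (z + 3)*(z^3 + 5*z^2 - 8*z - 48) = (z + 3)*(z + 4)*(z^2 + z - 12) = (z - 3)*(z + 3)*(z + 4)*(z + 4)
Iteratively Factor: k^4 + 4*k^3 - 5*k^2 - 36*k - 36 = (k + 2)*(k^3 + 2*k^2 - 9*k - 18) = (k - 3)*(k + 2)*(k^2 + 5*k + 6) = (k - 3)*(k + 2)^2*(k + 3)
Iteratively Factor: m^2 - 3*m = (m - 3)*(m)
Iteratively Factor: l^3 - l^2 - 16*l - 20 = (l + 2)*(l^2 - 3*l - 10) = (l + 2)^2*(l - 5)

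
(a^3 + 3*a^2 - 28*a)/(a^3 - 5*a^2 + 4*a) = (a + 7)/(a - 1)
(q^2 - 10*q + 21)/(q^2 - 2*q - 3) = (q - 7)/(q + 1)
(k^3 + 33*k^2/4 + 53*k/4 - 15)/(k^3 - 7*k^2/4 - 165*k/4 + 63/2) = (k^2 + 9*k + 20)/(k^2 - k - 42)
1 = 1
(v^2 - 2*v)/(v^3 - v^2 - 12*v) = (2 - v)/(-v^2 + v + 12)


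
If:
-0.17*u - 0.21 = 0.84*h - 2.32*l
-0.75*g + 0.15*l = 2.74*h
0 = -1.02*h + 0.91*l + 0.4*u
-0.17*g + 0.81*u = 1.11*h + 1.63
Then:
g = -9.10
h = 2.56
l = 1.28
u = 3.61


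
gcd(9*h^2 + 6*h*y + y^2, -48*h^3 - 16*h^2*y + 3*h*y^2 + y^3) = 3*h + y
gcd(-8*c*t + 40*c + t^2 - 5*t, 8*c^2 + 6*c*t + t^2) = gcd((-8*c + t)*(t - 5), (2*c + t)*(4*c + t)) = 1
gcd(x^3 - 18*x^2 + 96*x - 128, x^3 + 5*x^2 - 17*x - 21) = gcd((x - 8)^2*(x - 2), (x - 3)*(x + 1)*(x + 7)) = 1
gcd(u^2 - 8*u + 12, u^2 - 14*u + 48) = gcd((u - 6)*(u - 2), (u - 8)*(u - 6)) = u - 6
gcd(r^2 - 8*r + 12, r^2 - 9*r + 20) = 1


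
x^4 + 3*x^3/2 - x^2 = x^2*(x - 1/2)*(x + 2)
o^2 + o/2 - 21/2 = (o - 3)*(o + 7/2)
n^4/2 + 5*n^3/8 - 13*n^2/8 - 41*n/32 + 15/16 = (n/2 + 1)*(n - 3/2)*(n - 1/2)*(n + 5/4)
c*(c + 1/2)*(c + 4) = c^3 + 9*c^2/2 + 2*c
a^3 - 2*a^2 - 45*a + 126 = (a - 6)*(a - 3)*(a + 7)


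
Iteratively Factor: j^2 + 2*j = (j + 2)*(j)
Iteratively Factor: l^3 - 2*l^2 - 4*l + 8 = (l - 2)*(l^2 - 4) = (l - 2)^2*(l + 2)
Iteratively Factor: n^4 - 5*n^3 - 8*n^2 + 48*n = (n - 4)*(n^3 - n^2 - 12*n) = (n - 4)^2*(n^2 + 3*n) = n*(n - 4)^2*(n + 3)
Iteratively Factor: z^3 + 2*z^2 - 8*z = (z - 2)*(z^2 + 4*z) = (z - 2)*(z + 4)*(z)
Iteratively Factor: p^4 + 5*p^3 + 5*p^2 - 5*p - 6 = (p + 3)*(p^3 + 2*p^2 - p - 2) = (p - 1)*(p + 3)*(p^2 + 3*p + 2) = (p - 1)*(p + 1)*(p + 3)*(p + 2)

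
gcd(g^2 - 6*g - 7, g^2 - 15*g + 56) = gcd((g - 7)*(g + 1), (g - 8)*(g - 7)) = g - 7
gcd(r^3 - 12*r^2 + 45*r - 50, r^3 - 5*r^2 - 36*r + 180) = r - 5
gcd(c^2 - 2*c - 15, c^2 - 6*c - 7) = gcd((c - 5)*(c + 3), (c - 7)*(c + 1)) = 1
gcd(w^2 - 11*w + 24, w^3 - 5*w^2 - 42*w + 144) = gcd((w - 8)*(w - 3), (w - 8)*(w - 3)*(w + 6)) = w^2 - 11*w + 24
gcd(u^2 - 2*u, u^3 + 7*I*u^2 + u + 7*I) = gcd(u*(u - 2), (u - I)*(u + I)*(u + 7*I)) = 1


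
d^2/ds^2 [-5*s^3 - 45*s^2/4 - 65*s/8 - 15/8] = -30*s - 45/2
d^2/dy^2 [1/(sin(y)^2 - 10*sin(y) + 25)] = 2*(-5*sin(y) + cos(2*y) + 2)/(sin(y) - 5)^4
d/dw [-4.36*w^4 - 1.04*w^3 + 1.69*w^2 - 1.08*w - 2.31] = -17.44*w^3 - 3.12*w^2 + 3.38*w - 1.08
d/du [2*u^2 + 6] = 4*u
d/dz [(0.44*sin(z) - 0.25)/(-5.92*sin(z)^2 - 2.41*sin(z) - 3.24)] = (2.6048*sin(z)^2 - 2.96*sin(z) - 2.0281)*cos(z)/(35.0464*sin(z)^4 + 28.5344*sin(z)^3 + 44.1697*sin(z)^2 + 15.6168*sin(z) + 10.4976)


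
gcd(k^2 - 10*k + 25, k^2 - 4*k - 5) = k - 5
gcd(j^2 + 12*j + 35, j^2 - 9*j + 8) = 1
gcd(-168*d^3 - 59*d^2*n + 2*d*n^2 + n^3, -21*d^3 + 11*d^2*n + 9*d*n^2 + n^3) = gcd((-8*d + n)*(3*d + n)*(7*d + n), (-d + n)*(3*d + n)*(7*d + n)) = 21*d^2 + 10*d*n + n^2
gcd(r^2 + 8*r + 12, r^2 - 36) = r + 6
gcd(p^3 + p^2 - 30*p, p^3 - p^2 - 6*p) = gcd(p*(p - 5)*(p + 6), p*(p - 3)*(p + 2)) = p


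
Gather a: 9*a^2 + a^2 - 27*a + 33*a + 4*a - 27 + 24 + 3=10*a^2 + 10*a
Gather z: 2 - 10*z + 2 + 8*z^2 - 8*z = 8*z^2 - 18*z + 4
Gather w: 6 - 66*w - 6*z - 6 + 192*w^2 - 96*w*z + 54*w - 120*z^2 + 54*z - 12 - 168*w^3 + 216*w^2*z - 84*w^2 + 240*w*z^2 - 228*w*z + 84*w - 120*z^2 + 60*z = -168*w^3 + w^2*(216*z + 108) + w*(240*z^2 - 324*z + 72) - 240*z^2 + 108*z - 12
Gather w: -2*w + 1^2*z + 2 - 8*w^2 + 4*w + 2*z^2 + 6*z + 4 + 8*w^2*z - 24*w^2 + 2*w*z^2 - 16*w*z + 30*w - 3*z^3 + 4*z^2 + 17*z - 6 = w^2*(8*z - 32) + w*(2*z^2 - 16*z + 32) - 3*z^3 + 6*z^2 + 24*z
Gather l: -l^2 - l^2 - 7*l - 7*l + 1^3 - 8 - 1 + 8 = -2*l^2 - 14*l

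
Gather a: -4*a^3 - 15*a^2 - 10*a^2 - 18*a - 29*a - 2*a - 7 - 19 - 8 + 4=-4*a^3 - 25*a^2 - 49*a - 30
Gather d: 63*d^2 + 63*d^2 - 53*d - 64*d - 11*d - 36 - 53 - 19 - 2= 126*d^2 - 128*d - 110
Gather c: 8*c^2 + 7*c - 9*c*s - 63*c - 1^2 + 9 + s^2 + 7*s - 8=8*c^2 + c*(-9*s - 56) + s^2 + 7*s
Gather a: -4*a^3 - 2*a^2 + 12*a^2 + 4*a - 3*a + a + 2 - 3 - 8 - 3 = -4*a^3 + 10*a^2 + 2*a - 12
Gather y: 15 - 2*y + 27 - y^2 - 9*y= -y^2 - 11*y + 42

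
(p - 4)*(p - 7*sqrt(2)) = p^2 - 7*sqrt(2)*p - 4*p + 28*sqrt(2)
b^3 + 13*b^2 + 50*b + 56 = (b + 2)*(b + 4)*(b + 7)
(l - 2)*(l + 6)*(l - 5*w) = l^3 - 5*l^2*w + 4*l^2 - 20*l*w - 12*l + 60*w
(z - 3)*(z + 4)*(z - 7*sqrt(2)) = z^3 - 7*sqrt(2)*z^2 + z^2 - 12*z - 7*sqrt(2)*z + 84*sqrt(2)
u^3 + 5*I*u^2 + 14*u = u*(u - 2*I)*(u + 7*I)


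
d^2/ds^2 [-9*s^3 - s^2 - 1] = -54*s - 2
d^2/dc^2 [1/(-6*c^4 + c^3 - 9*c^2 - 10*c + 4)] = 2*(3*(12*c^2 - c + 3)*(6*c^4 - c^3 + 9*c^2 + 10*c - 4) - (24*c^3 - 3*c^2 + 18*c + 10)^2)/(6*c^4 - c^3 + 9*c^2 + 10*c - 4)^3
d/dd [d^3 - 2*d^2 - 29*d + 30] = 3*d^2 - 4*d - 29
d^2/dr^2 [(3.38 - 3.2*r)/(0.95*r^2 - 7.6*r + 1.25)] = (-(1.9*r - 7.6)*(3.2*r - 3.38)*(3.8*r - 15.2) + (18.24*r - 55.062)*(0.95*r^2 - 7.6*r + 1.25))/(0.95*r^2 - 7.6*r + 1.25)^3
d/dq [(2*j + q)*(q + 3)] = 2*j + 2*q + 3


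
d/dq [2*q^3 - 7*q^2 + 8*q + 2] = 6*q^2 - 14*q + 8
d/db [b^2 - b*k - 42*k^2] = 2*b - k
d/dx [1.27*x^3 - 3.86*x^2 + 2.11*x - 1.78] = 3.81*x^2 - 7.72*x + 2.11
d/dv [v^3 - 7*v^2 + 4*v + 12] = 3*v^2 - 14*v + 4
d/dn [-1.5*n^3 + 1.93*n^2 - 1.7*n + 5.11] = -4.5*n^2 + 3.86*n - 1.7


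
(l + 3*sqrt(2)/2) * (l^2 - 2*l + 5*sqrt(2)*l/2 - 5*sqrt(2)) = l^3 - 2*l^2 + 4*sqrt(2)*l^2 - 8*sqrt(2)*l + 15*l/2 - 15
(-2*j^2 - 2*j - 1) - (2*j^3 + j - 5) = -2*j^3 - 2*j^2 - 3*j + 4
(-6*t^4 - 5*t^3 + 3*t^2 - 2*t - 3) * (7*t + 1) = -42*t^5 - 41*t^4 + 16*t^3 - 11*t^2 - 23*t - 3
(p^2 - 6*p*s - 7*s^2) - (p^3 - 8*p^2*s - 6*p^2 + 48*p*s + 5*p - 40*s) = -p^3 + 8*p^2*s + 7*p^2 - 54*p*s - 5*p - 7*s^2 + 40*s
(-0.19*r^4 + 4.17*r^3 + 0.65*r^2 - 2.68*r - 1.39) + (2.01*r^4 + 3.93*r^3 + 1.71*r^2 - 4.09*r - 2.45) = 1.82*r^4 + 8.1*r^3 + 2.36*r^2 - 6.77*r - 3.84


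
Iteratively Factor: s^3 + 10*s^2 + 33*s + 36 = (s + 3)*(s^2 + 7*s + 12) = (s + 3)^2*(s + 4)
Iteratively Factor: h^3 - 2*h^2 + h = (h - 1)*(h^2 - h) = h*(h - 1)*(h - 1)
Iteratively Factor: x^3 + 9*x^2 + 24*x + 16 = (x + 4)*(x^2 + 5*x + 4) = (x + 1)*(x + 4)*(x + 4)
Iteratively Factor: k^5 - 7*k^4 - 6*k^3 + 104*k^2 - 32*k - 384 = (k - 4)*(k^4 - 3*k^3 - 18*k^2 + 32*k + 96) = (k - 4)^2*(k^3 + k^2 - 14*k - 24) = (k - 4)^2*(k + 3)*(k^2 - 2*k - 8) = (k - 4)^3*(k + 3)*(k + 2)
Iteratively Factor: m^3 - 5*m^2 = (m)*(m^2 - 5*m) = m*(m - 5)*(m)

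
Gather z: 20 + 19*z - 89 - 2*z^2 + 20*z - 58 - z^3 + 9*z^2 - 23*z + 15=-z^3 + 7*z^2 + 16*z - 112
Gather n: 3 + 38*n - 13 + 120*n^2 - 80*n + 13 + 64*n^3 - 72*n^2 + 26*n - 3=64*n^3 + 48*n^2 - 16*n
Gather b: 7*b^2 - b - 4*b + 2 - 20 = 7*b^2 - 5*b - 18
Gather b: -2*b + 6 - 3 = 3 - 2*b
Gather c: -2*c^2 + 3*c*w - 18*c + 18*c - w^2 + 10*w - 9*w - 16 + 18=-2*c^2 + 3*c*w - w^2 + w + 2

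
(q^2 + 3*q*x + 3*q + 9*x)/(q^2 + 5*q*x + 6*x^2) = (q + 3)/(q + 2*x)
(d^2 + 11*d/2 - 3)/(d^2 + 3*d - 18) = (d - 1/2)/(d - 3)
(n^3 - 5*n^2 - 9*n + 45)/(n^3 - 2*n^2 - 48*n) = (-n^3 + 5*n^2 + 9*n - 45)/(n*(-n^2 + 2*n + 48))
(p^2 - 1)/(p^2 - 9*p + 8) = (p + 1)/(p - 8)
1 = 1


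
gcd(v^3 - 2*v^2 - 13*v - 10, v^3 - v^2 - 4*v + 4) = v + 2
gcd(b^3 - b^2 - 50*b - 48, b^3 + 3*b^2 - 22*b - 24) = b^2 + 7*b + 6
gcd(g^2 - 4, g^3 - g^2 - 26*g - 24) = 1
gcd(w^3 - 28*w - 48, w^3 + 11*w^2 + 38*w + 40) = w^2 + 6*w + 8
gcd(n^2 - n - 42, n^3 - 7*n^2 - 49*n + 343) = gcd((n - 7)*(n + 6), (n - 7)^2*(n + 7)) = n - 7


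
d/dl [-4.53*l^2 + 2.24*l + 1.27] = 2.24 - 9.06*l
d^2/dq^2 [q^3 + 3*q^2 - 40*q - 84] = 6*q + 6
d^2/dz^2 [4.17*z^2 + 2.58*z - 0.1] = 8.34000000000000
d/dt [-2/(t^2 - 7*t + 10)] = 2*(2*t - 7)/(t^2 - 7*t + 10)^2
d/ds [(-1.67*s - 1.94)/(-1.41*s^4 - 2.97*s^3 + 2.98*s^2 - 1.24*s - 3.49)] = (-7.0641*s^4 - 20.8614*s^3 - 12.3088*s^2 + 11.5624*s + 3.4227)/(1.9881*s^8 + 8.3754*s^7 + 0.417300000000003*s^6 - 14.2044*s^5 + 26.0878*s^4 + 13.3402*s^3 - 19.2628*s^2 + 8.6552*s + 12.1801)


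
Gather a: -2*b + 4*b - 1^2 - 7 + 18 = 2*b + 10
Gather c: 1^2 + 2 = 3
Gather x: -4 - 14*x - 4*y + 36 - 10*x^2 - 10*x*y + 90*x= -10*x^2 + x*(76 - 10*y) - 4*y + 32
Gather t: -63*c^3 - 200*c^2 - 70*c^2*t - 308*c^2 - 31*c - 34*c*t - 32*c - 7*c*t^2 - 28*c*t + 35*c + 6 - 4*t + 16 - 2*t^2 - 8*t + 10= -63*c^3 - 508*c^2 - 28*c + t^2*(-7*c - 2) + t*(-70*c^2 - 62*c - 12) + 32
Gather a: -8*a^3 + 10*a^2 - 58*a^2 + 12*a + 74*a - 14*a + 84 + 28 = -8*a^3 - 48*a^2 + 72*a + 112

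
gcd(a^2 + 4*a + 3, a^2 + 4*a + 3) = a^2 + 4*a + 3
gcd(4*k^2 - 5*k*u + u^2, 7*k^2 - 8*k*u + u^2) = -k + u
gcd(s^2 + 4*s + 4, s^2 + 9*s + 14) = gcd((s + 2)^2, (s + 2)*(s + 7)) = s + 2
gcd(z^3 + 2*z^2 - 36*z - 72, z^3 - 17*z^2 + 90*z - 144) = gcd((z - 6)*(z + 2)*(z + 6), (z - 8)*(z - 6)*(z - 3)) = z - 6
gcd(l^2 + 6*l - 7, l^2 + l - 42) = l + 7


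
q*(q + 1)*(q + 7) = q^3 + 8*q^2 + 7*q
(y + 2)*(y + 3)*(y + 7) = y^3 + 12*y^2 + 41*y + 42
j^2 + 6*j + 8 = (j + 2)*(j + 4)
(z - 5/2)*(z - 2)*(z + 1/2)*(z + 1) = z^4 - 3*z^3 - 5*z^2/4 + 21*z/4 + 5/2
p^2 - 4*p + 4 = (p - 2)^2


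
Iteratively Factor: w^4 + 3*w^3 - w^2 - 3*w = (w + 3)*(w^3 - w) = w*(w + 3)*(w^2 - 1) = w*(w + 1)*(w + 3)*(w - 1)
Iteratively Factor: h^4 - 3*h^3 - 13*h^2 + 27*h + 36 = (h + 3)*(h^3 - 6*h^2 + 5*h + 12) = (h - 3)*(h + 3)*(h^2 - 3*h - 4) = (h - 4)*(h - 3)*(h + 3)*(h + 1)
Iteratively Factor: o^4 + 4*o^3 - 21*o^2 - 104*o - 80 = (o + 4)*(o^3 - 21*o - 20) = (o + 4)^2*(o^2 - 4*o - 5) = (o - 5)*(o + 4)^2*(o + 1)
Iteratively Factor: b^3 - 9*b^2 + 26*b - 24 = (b - 3)*(b^2 - 6*b + 8) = (b - 4)*(b - 3)*(b - 2)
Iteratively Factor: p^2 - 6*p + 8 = (p - 4)*(p - 2)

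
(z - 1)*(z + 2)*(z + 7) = z^3 + 8*z^2 + 5*z - 14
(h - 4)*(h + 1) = h^2 - 3*h - 4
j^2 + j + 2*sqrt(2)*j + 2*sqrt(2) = (j + 1)*(j + 2*sqrt(2))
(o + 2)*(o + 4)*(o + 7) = o^3 + 13*o^2 + 50*o + 56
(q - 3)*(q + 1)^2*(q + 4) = q^4 + 3*q^3 - 9*q^2 - 23*q - 12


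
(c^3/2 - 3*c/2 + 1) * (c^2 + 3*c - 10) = c^5/2 + 3*c^4/2 - 13*c^3/2 - 7*c^2/2 + 18*c - 10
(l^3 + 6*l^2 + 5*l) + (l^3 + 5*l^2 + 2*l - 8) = 2*l^3 + 11*l^2 + 7*l - 8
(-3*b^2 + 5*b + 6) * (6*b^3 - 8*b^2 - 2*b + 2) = -18*b^5 + 54*b^4 + 2*b^3 - 64*b^2 - 2*b + 12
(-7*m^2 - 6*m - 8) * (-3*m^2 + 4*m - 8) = 21*m^4 - 10*m^3 + 56*m^2 + 16*m + 64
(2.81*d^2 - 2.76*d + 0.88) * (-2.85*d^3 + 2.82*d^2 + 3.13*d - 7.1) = -8.0085*d^5 + 15.7902*d^4 - 1.4959*d^3 - 26.1082*d^2 + 22.3504*d - 6.248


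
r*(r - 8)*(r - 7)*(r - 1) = r^4 - 16*r^3 + 71*r^2 - 56*r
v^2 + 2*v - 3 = (v - 1)*(v + 3)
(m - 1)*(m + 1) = m^2 - 1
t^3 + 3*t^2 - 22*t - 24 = (t - 4)*(t + 1)*(t + 6)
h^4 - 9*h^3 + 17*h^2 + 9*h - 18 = (h - 6)*(h - 3)*(h - 1)*(h + 1)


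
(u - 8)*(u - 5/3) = u^2 - 29*u/3 + 40/3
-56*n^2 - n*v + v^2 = (-8*n + v)*(7*n + v)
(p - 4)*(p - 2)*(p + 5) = p^3 - p^2 - 22*p + 40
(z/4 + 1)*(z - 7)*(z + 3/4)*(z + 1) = z^4/4 - 5*z^3/16 - 65*z^2/8 - 205*z/16 - 21/4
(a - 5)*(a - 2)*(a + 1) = a^3 - 6*a^2 + 3*a + 10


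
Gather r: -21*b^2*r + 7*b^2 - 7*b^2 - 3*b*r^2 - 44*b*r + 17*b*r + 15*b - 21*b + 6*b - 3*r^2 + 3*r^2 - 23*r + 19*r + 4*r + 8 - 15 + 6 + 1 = -3*b*r^2 + r*(-21*b^2 - 27*b)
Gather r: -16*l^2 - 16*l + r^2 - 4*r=-16*l^2 - 16*l + r^2 - 4*r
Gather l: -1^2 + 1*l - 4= l - 5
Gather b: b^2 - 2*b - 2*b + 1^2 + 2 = b^2 - 4*b + 3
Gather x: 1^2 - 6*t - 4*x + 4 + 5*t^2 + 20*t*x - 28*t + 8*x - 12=5*t^2 - 34*t + x*(20*t + 4) - 7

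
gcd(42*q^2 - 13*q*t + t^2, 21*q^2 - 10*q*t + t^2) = 7*q - t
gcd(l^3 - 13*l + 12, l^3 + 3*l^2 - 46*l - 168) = l + 4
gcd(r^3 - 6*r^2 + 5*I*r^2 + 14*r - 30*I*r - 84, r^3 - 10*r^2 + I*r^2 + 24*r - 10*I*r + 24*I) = r - 6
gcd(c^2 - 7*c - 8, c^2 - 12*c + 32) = c - 8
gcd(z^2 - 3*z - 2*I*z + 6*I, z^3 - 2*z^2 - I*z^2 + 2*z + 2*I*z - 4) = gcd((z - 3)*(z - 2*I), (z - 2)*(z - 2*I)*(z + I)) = z - 2*I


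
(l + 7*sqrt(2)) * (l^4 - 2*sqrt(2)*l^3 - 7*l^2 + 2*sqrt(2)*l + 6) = l^5 + 5*sqrt(2)*l^4 - 35*l^3 - 47*sqrt(2)*l^2 + 34*l + 42*sqrt(2)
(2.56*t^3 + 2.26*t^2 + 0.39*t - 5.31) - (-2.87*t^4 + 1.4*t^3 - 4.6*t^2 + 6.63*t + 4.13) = 2.87*t^4 + 1.16*t^3 + 6.86*t^2 - 6.24*t - 9.44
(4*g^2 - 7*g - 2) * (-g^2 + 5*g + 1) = -4*g^4 + 27*g^3 - 29*g^2 - 17*g - 2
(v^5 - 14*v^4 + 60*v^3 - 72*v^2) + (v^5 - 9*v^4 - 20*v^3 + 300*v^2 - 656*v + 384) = 2*v^5 - 23*v^4 + 40*v^3 + 228*v^2 - 656*v + 384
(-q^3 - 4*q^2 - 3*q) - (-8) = -q^3 - 4*q^2 - 3*q + 8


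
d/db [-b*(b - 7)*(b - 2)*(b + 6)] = -4*b^3 + 9*b^2 + 80*b - 84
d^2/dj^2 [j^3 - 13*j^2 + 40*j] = 6*j - 26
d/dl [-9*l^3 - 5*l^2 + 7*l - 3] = -27*l^2 - 10*l + 7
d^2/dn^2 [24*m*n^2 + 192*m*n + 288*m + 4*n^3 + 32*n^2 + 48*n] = 48*m + 24*n + 64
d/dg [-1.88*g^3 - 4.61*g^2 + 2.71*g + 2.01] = -5.64*g^2 - 9.22*g + 2.71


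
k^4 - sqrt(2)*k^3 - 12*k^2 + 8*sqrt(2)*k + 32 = (k - 2*sqrt(2))^2*(k + sqrt(2))*(k + 2*sqrt(2))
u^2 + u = u*(u + 1)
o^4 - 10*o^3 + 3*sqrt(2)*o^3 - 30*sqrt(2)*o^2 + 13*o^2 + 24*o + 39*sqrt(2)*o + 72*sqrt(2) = (o - 8)*(o - 3)*(o + 1)*(o + 3*sqrt(2))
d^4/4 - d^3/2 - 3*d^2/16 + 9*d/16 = d*(d/4 + 1/4)*(d - 3/2)^2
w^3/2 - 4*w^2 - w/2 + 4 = (w/2 + 1/2)*(w - 8)*(w - 1)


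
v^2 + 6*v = v*(v + 6)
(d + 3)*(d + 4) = d^2 + 7*d + 12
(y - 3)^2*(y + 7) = y^3 + y^2 - 33*y + 63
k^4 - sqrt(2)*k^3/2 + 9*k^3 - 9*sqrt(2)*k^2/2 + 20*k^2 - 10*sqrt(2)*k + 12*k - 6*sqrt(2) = (k + 1)*(k + 2)*(k + 6)*(k - sqrt(2)/2)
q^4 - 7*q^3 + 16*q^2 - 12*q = q*(q - 3)*(q - 2)^2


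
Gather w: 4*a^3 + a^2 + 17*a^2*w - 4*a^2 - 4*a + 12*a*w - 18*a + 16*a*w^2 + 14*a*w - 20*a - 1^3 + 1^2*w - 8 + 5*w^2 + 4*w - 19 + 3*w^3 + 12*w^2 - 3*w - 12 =4*a^3 - 3*a^2 - 42*a + 3*w^3 + w^2*(16*a + 17) + w*(17*a^2 + 26*a + 2) - 40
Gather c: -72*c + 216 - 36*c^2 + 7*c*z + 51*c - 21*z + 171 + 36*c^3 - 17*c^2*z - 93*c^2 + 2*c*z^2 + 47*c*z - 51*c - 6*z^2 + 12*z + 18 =36*c^3 + c^2*(-17*z - 129) + c*(2*z^2 + 54*z - 72) - 6*z^2 - 9*z + 405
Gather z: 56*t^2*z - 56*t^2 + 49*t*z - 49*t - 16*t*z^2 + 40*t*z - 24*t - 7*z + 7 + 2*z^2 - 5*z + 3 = -56*t^2 - 73*t + z^2*(2 - 16*t) + z*(56*t^2 + 89*t - 12) + 10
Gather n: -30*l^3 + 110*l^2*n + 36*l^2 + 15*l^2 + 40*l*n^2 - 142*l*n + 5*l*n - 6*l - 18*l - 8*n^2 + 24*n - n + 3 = -30*l^3 + 51*l^2 - 24*l + n^2*(40*l - 8) + n*(110*l^2 - 137*l + 23) + 3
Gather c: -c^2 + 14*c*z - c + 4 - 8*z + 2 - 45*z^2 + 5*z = -c^2 + c*(14*z - 1) - 45*z^2 - 3*z + 6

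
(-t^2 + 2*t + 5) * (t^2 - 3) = -t^4 + 2*t^3 + 8*t^2 - 6*t - 15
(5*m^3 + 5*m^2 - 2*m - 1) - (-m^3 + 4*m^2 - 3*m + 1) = 6*m^3 + m^2 + m - 2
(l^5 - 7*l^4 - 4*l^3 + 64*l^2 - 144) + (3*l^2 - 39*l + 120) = l^5 - 7*l^4 - 4*l^3 + 67*l^2 - 39*l - 24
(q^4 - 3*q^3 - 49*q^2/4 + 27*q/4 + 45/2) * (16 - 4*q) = -4*q^5 + 28*q^4 + q^3 - 223*q^2 + 18*q + 360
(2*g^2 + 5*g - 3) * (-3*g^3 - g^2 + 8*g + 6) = -6*g^5 - 17*g^4 + 20*g^3 + 55*g^2 + 6*g - 18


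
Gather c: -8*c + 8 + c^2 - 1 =c^2 - 8*c + 7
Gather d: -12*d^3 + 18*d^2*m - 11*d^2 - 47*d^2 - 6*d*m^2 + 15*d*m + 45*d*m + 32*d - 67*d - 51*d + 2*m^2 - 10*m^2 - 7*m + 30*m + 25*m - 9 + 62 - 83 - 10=-12*d^3 + d^2*(18*m - 58) + d*(-6*m^2 + 60*m - 86) - 8*m^2 + 48*m - 40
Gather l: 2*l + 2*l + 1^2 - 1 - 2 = 4*l - 2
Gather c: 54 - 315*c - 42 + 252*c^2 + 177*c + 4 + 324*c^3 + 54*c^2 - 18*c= 324*c^3 + 306*c^2 - 156*c + 16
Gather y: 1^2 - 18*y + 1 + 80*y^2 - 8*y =80*y^2 - 26*y + 2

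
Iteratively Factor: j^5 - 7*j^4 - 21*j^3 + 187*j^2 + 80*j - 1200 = (j - 4)*(j^4 - 3*j^3 - 33*j^2 + 55*j + 300) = (j - 4)*(j + 4)*(j^3 - 7*j^2 - 5*j + 75) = (j - 5)*(j - 4)*(j + 4)*(j^2 - 2*j - 15) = (j - 5)*(j - 4)*(j + 3)*(j + 4)*(j - 5)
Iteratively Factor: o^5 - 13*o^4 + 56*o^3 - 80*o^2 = (o)*(o^4 - 13*o^3 + 56*o^2 - 80*o) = o*(o - 4)*(o^3 - 9*o^2 + 20*o) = o^2*(o - 4)*(o^2 - 9*o + 20) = o^2*(o - 5)*(o - 4)*(o - 4)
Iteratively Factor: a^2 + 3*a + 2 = (a + 2)*(a + 1)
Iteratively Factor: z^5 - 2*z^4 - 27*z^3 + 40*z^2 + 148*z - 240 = (z - 2)*(z^4 - 27*z^2 - 14*z + 120) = (z - 2)*(z + 4)*(z^3 - 4*z^2 - 11*z + 30) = (z - 5)*(z - 2)*(z + 4)*(z^2 + z - 6) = (z - 5)*(z - 2)*(z + 3)*(z + 4)*(z - 2)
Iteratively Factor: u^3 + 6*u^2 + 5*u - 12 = (u + 3)*(u^2 + 3*u - 4) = (u + 3)*(u + 4)*(u - 1)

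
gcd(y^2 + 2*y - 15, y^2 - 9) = y - 3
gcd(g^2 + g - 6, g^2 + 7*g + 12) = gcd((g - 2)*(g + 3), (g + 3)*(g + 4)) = g + 3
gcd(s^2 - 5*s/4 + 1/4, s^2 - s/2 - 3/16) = 1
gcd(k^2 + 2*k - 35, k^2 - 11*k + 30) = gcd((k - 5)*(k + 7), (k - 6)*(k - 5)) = k - 5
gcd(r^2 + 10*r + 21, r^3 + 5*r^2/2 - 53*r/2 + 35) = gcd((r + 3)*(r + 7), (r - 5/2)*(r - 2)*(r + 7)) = r + 7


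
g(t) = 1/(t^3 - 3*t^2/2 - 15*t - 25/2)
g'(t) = (-3*t^2 + 3*t + 15)/(t^3 - 3*t^2/2 - 15*t - 25/2)^2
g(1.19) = -0.03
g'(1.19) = 0.02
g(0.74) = -0.04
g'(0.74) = 0.03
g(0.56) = -0.05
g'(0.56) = 0.04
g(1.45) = -0.03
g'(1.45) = 0.01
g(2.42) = -0.02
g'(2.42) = 0.00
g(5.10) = 0.22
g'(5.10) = -2.22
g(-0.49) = -0.18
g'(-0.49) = 0.40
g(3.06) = -0.02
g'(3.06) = -0.00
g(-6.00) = -0.00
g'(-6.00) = 0.00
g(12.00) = 0.00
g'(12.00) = 0.00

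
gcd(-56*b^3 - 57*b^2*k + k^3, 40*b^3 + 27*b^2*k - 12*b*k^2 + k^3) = 8*b^2 + 7*b*k - k^2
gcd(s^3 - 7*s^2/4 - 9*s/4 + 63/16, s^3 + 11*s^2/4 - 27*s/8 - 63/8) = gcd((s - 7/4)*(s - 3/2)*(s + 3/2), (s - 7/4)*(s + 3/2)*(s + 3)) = s^2 - s/4 - 21/8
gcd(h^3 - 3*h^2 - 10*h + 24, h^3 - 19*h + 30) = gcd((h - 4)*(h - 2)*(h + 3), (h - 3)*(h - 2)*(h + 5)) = h - 2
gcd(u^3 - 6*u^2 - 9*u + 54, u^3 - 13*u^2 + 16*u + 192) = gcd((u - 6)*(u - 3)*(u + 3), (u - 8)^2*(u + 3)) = u + 3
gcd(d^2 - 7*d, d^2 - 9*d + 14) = d - 7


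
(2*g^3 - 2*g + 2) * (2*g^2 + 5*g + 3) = 4*g^5 + 10*g^4 + 2*g^3 - 6*g^2 + 4*g + 6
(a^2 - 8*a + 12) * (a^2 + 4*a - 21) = a^4 - 4*a^3 - 41*a^2 + 216*a - 252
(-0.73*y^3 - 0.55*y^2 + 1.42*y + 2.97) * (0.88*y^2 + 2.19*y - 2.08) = -0.6424*y^5 - 2.0827*y^4 + 1.5635*y^3 + 6.8674*y^2 + 3.5507*y - 6.1776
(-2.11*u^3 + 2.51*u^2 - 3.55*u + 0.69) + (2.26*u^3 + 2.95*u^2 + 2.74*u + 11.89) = 0.15*u^3 + 5.46*u^2 - 0.81*u + 12.58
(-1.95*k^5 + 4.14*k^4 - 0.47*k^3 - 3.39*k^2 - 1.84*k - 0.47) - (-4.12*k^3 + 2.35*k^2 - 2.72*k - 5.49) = -1.95*k^5 + 4.14*k^4 + 3.65*k^3 - 5.74*k^2 + 0.88*k + 5.02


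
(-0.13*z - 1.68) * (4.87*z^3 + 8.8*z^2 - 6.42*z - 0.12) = -0.6331*z^4 - 9.3256*z^3 - 13.9494*z^2 + 10.8012*z + 0.2016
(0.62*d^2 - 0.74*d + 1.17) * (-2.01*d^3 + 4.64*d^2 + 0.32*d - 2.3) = -1.2462*d^5 + 4.3642*d^4 - 5.5869*d^3 + 3.766*d^2 + 2.0764*d - 2.691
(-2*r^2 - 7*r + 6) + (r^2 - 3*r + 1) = -r^2 - 10*r + 7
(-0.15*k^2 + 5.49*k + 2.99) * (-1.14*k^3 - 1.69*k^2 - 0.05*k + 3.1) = 0.171*k^5 - 6.0051*k^4 - 12.6792*k^3 - 5.7926*k^2 + 16.8695*k + 9.269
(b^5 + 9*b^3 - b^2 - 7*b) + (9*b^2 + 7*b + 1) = b^5 + 9*b^3 + 8*b^2 + 1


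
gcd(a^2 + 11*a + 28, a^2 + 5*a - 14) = a + 7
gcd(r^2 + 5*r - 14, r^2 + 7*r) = r + 7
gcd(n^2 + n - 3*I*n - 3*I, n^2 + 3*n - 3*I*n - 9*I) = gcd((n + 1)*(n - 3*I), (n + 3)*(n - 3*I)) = n - 3*I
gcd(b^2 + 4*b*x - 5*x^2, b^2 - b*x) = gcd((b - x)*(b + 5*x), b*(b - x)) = -b + x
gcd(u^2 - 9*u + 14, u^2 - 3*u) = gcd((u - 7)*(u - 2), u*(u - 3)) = 1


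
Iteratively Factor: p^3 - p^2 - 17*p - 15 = (p - 5)*(p^2 + 4*p + 3) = (p - 5)*(p + 3)*(p + 1)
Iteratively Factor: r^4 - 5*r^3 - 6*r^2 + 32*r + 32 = (r - 4)*(r^3 - r^2 - 10*r - 8) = (r - 4)^2*(r^2 + 3*r + 2) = (r - 4)^2*(r + 1)*(r + 2)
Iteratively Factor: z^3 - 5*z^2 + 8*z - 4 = (z - 2)*(z^2 - 3*z + 2) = (z - 2)^2*(z - 1)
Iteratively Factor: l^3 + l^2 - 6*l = (l + 3)*(l^2 - 2*l) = (l - 2)*(l + 3)*(l)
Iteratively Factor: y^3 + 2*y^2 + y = (y + 1)*(y^2 + y) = y*(y + 1)*(y + 1)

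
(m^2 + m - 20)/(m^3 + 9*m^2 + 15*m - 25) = (m - 4)/(m^2 + 4*m - 5)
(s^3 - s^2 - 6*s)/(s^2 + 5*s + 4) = s*(s^2 - s - 6)/(s^2 + 5*s + 4)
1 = 1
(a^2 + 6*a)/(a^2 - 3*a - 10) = a*(a + 6)/(a^2 - 3*a - 10)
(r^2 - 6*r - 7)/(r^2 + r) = (r - 7)/r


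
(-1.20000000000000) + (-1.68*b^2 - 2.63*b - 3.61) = -1.68*b^2 - 2.63*b - 4.81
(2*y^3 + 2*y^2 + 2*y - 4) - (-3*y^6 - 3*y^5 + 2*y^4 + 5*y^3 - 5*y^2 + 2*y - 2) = 3*y^6 + 3*y^5 - 2*y^4 - 3*y^3 + 7*y^2 - 2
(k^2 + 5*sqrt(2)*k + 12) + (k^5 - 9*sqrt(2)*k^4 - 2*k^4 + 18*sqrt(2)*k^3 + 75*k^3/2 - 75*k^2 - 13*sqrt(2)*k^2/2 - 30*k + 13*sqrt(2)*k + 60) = k^5 - 9*sqrt(2)*k^4 - 2*k^4 + 18*sqrt(2)*k^3 + 75*k^3/2 - 74*k^2 - 13*sqrt(2)*k^2/2 - 30*k + 18*sqrt(2)*k + 72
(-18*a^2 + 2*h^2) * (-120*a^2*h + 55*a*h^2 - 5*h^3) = 2160*a^4*h - 990*a^3*h^2 - 150*a^2*h^3 + 110*a*h^4 - 10*h^5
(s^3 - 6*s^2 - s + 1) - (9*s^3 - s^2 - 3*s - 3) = -8*s^3 - 5*s^2 + 2*s + 4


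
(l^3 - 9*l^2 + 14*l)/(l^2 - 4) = l*(l - 7)/(l + 2)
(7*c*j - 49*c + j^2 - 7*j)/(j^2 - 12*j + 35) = (7*c + j)/(j - 5)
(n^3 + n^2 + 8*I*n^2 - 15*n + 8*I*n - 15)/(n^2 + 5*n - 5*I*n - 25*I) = (n^3 + n^2*(1 + 8*I) + n*(-15 + 8*I) - 15)/(n^2 + 5*n*(1 - I) - 25*I)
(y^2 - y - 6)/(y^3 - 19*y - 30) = (y - 3)/(y^2 - 2*y - 15)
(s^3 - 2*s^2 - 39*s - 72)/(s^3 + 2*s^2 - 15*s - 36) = (s - 8)/(s - 4)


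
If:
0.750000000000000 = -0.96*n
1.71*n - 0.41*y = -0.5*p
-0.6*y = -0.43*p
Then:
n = -0.78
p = 6.48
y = 4.64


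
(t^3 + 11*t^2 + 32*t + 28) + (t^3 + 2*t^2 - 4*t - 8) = 2*t^3 + 13*t^2 + 28*t + 20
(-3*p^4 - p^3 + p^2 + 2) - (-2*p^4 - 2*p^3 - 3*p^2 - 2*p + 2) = -p^4 + p^3 + 4*p^2 + 2*p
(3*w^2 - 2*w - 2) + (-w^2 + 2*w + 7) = 2*w^2 + 5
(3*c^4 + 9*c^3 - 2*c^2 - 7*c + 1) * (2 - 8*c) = -24*c^5 - 66*c^4 + 34*c^3 + 52*c^2 - 22*c + 2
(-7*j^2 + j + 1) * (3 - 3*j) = 21*j^3 - 24*j^2 + 3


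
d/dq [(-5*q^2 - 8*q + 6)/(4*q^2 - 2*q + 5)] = 14*(3*q^2 - 7*q - 2)/(16*q^4 - 16*q^3 + 44*q^2 - 20*q + 25)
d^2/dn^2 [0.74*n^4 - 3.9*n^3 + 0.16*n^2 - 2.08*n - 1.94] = 8.88*n^2 - 23.4*n + 0.32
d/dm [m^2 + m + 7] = 2*m + 1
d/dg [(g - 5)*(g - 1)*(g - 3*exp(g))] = -3*g^2*exp(g) + 3*g^2 + 12*g*exp(g) - 12*g + 3*exp(g) + 5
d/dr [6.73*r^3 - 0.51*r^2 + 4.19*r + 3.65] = 20.19*r^2 - 1.02*r + 4.19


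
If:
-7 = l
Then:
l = -7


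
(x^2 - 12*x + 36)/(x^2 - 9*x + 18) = (x - 6)/(x - 3)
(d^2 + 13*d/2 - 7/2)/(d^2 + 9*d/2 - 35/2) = (2*d - 1)/(2*d - 5)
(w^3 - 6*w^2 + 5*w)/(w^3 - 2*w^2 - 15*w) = (w - 1)/(w + 3)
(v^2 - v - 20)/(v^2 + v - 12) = (v - 5)/(v - 3)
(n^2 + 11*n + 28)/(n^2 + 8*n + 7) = (n + 4)/(n + 1)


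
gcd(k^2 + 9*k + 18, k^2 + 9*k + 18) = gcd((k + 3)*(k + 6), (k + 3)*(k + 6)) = k^2 + 9*k + 18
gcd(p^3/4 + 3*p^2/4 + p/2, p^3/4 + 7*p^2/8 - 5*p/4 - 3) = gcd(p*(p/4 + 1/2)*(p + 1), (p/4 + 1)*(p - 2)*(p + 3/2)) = 1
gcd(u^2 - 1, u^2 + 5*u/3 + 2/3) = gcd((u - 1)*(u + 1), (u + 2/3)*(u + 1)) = u + 1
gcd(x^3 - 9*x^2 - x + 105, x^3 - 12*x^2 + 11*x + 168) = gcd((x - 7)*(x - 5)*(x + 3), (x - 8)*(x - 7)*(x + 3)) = x^2 - 4*x - 21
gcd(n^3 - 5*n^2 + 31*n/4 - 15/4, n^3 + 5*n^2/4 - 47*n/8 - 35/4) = n - 5/2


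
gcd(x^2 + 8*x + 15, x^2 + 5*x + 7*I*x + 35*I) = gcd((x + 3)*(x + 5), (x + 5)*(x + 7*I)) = x + 5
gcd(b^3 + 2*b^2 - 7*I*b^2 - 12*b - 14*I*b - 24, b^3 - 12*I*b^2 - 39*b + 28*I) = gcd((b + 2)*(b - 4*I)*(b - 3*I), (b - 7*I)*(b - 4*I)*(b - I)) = b - 4*I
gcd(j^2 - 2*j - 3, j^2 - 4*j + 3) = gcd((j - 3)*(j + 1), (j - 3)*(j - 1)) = j - 3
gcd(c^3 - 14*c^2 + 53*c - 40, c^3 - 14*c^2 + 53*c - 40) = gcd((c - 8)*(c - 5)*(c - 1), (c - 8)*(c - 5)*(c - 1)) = c^3 - 14*c^2 + 53*c - 40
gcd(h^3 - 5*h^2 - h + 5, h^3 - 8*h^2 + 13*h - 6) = h - 1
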